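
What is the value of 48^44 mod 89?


p = 89 is prime and the exponent is (p-1)/2 = 44, so by Euler's criterion 48^44 = (48/89) = +1 or -1 mod 89.
Compute by square-and-multiply:
  44 = 32 + 8 + 4 (binary 101100)
  Repeated squaring mod 89: 48^1 = 48, 48^2 = 79, 48^4 = 11, 48^8 = 32, 48^16 = 45, 48^32 = 67
  48^44 = 48^32 * 48^8 * 48^4 = 67 * 32 * 11 mod 89
    67 * 32 = 2144 = 8 mod 89
    8 * 11 = 88 = 88 mod 89
  48^44 = 88 mod 89
Result 88 = p - 1 = -1 mod 89: 48 is a quadratic non-residue mod 89. As a residue in [0, p-1] the value is 88.
48^44 mod 89 = 88

88


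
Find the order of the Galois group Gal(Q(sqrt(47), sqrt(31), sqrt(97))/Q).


The 3 square roots of distinct primes are multiplicatively independent over Q,
so [K:Q] = 2^3 and Gal(K/Q) is isomorphic to (Z/2Z)^3.
|Gal| = 2^3 = 8

8


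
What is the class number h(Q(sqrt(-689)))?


K = Q(sqrt(-689)). d mod 4 = 3, so D = disc(K) = 4d = -2756
h(K) equals the number of primitive reduced positive-definite forms (a, b, c) = a*x^2 + b*x*y + c*y^2 with b^2 - 4ac = D,
where reduced means |b| <= a <= c, with b >= 0 whenever |b| = a or a = c, and primitive means gcd(a, b, c) = 1.
Reduced forces 3a^2 <= |D| = 2756, so 1 <= a <= 30; b must have the parity of D, and c = (b^2 - D)/(4a) must be an integer >= a.
Enumerate a = 1..30, b in [-a, a]:
  a=1: (1, 0, 689)  [1]
  a=2: (2, 2, 345)  [1]
  a=3: (3, -2, 230), (3, 2, 230)  [2]
  a=4: none
  a=5: (5, -2, 138), (5, 2, 138)  [2]
  a=6: (6, -2, 115), (6, 2, 115)  [2]
  a=7: (7, -4, 99), (7, 4, 99)  [2]
  a=8: none
  a=9: (9, -4, 77), (9, 4, 77)  [2]
  a=10: (10, -2, 69), (10, 2, 69)  [2]
  a=11: (11, -4, 63), (11, 4, 63)  [2]
  a=12: none
  a=13: (13, 0, 53)  [1]
  a=14: (14, -10, 51), (14, 10, 51)  [2]
  a=15: (15, -8, 47), (15, -2, 46), (15, 2, 46), (15, 8, 47)  [4]
  a=16: none
  a=17: (17, -10, 42), (17, 10, 42)  [2]
  a=18: (18, -14, 41), (18, 14, 41)  [2]
  a=19..20: none
  a=21: (21, -10, 34), (21, -4, 33), (21, 4, 33), (21, 10, 34)  [4]
  a=22: (22, -18, 35), (22, 18, 35)  [2]
  a=23: (23, -2, 30), (23, 2, 30)  [2]
  a=24: none
  a=25: (25, -12, 29), (25, 12, 29)  [2]
  a=26: (26, 26, 33)  [1]
  a=27: (27, -22, 30), (27, 22, 30)  [2]
  a=28..30: none
Total reduced forms: 1 + 1 + 2 + 2 + 2 + 2 + 2 + 2 + 2 + 1 + 2 + 4 + 2 + 2 + 4 + 2 + 2 + 2 + 1 + 2 = 40
h = 40

40


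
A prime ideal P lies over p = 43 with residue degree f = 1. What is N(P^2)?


N(P^a) = p^(a*f)
= 43^(2*1)
= 43^2
= 1849

1849


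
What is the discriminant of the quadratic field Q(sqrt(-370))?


For K = Q(sqrt(d)) with d squarefree: disc(K) = d if d = 1 mod 4, and disc(K) = 4d if d = 2 or 3 mod 4.
Here d = -370, and d mod 4 = 2.
d = 2 mod 4, not 1 (O_K = Z[sqrt(d)]), so disc(K) = 4d = 4 * (-370) = -1480

-1480


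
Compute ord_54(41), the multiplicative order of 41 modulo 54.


We want ord_54(41), the smallest k >= 1 with 41^k = 1 mod 54.
n = 54 = 2 * 3^3, phi(54) = 18; the order divides phi(n).
Divisors of 18: 1, 2, 3, 6, 9, 18
Repeated squaring mod 54: 41^1 = 41, 41^2 = 7, 41^4 = 49, 41^8 = 25, 41^16 = 31
Test divisors in increasing order:
  k=1: 41^1 = 41 mod 54
  k=2: 41^2 = 7 mod 54
  k=3: 41^3 = 7 * 41 = 17 mod 54
  k=6: 41^6 = 49 * 7 = 19 mod 54
  k=9: 41^9 = 25 * 41 = 53 mod 54
  k=18: 41^18 = 31 * 7 = 1 mod 54  <- first divisor giving 1
Order = 18

18


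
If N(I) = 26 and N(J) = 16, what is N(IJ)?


N(IJ) = N(I) * N(J)
= 26 * 16
= 416

416


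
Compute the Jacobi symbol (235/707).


Compute (235/707) via quadratic reciprocity:
  reciprocity: (235/707) -> -(707/235)
  reduce: (2/235)
  pull out 2: (2/235) = -1  (since 235 mod 8 = 3)
  (1/235) = 1
Product of signs = 1

1


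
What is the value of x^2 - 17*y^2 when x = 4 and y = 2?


x^2 - d*y^2
= 4^2 - 17*2^2
= 16 - 68
= -52

-52


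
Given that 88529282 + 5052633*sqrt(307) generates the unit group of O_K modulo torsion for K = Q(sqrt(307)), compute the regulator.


epsilon = 88529282 + 5052633*sqrt(307)
= 1.7706e+08
R = ln(1.7706e+08)
= 18.9920

18.9920


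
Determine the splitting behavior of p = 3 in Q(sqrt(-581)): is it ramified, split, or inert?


K = Q(sqrt(-581)). Since d mod 4 = 3, disc(K) = -2324.
Check p | disc: -2324 mod 3 = 1.
p does not divide disc. Compute Legendre symbol (d/p):
1^((3-1)/2) mod 3 = 1
(d/p) = 1, so p splits: (p) = P*P' with e=1, f=1, g=2.
Therefore p is split.

split


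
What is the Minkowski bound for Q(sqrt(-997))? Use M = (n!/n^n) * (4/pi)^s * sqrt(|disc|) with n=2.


d = -997, d mod 4 = 3, so disc(K) = 4d = -3988; |disc(K)| = 3988
Imaginary quadratic field, so n = 2, s = r2 = 1, r1 = 0
M = (n!/n^n) * (4/pi)^s * sqrt(|disc(K)|) = (2!/2^2) * (4/pi)^1 * sqrt(3988)
= 0.5 * 1.273240 * 63.150614
= 40.2029

40.2029


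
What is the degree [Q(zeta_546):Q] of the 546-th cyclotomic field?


The degree equals Euler's totient phi(546).
546 = 2 * 3 * 7 * 13
phi(546) = 144

144


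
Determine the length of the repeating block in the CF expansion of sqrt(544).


Run the CF algorithm for sqrt(544).
a_0 = floor(sqrt(544)) = 23; set m_0=0, q_0=1.
Recurrence: m' = q*a - m,  q' = (d - m'^2)/q,  a' = floor((a_0 + m')/q').
  step 1: m=23, q=15, a=3
  step 2: m=22, q=4, a=11
  step 3: m=22, q=15, a=3
  step 4: m=23, q=1, a=46
a_4 = 2*a_0 = 46, so the period closes here.
sqrt(544) = [23; 3, 11, 3, 46]
Period length = 4

4


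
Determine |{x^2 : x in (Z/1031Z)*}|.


For prime p, the number of non-zero quadratic residues is (p-1)/2.
= (1031-1)/2
= 515

515


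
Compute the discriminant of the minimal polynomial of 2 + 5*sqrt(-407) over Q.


The element 2 + 5*sqrt(-407) has minimal polynomial:
x^2 - 4*x + 10179
Discriminant = (-4)^2 - 4*(10179)
= 16 - 40716
= -40700

-40700


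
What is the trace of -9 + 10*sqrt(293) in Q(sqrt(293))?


Tr(a + b*sqrt(d)) = (a + b*sqrt(d)) + (a - b*sqrt(d)) = 2a
= 2 * (-9)
= -18

-18


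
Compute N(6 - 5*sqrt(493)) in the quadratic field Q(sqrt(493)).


N(a + b*sqrt(d)) = a^2 - d*b^2
= (6)^2 - (493)*(-5)^2
= 36 - 12325
= -12289

-12289


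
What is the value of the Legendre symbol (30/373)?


p = 373 is prime, so compute (30/373) with the reciprocity algorithm (Jacobi-symbol steps: pull out 2s via (2/n), flip via reciprocity, reduce):
  pull out 2: (2/373) = -1  (since 373 mod 8 = 5)
  reciprocity: (15/373) -> +(373/15)
  reduce: (13/15)
  reciprocity: (13/15) -> +(15/13)
  reduce: (2/13)
  pull out 2: (2/13) = -1  (since 13 mod 8 = 5)
  (1/13) = 1
Product of signs = 1
(30/373) = 1

1


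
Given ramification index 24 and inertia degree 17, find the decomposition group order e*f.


|D_P| = e * f
= 24 * 17
= 408

408


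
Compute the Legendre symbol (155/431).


p = 431 is prime, so compute (155/431) with the reciprocity algorithm (Jacobi-symbol steps: pull out 2s via (2/n), flip via reciprocity, reduce):
  reciprocity: (155/431) -> -(431/155)
  reduce: (121/155)
  reciprocity: (121/155) -> +(155/121)
  reduce: (34/121)
  pull out 2: (2/121) = +1  (since 121 mod 8 = 1)
  reciprocity: (17/121) -> +(121/17)
  reduce: (2/17)
  pull out 2: (2/17) = +1  (since 17 mod 8 = 1)
  (1/17) = 1
Product of signs = -1
(155/431) = -1

-1


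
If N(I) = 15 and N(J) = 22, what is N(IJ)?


N(IJ) = N(I) * N(J)
= 15 * 22
= 330

330


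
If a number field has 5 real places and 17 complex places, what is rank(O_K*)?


By Dirichlet's unit theorem:
rank = r1 + r2 - 1
= 5 + 17 - 1
= 21

21


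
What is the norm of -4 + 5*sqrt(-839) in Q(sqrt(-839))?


N(a + b*sqrt(d)) = a^2 - d*b^2
= (-4)^2 - (-839)*(5)^2
= 16 + 20975
= 20991

20991


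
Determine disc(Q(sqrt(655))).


For K = Q(sqrt(d)) with d squarefree: disc(K) = d if d = 1 mod 4, and disc(K) = 4d if d = 2 or 3 mod 4.
Here d = 655, and d mod 4 = 3.
d = 3 mod 4, not 1 (O_K = Z[sqrt(d)]), so disc(K) = 4d = 4 * (655) = 2620

2620


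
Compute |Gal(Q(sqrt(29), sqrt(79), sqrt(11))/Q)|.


The 3 square roots of distinct primes are multiplicatively independent over Q,
so [K:Q] = 2^3 and Gal(K/Q) is isomorphic to (Z/2Z)^3.
|Gal| = 2^3 = 8

8


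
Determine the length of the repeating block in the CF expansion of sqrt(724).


Run the CF algorithm for sqrt(724).
a_0 = floor(sqrt(724)) = 26; set m_0=0, q_0=1.
Recurrence: m' = q*a - m,  q' = (d - m'^2)/q,  a' = floor((a_0 + m')/q').
  step 1: m=26, q=48, a=1
  step 2: m=22, q=5, a=9
  step 3: m=23, q=39, a=1
  step 4: m=16, q=12, a=3
  step 5: m=20, q=27, a=1
  step 6: m=7, q=25, a=1
  step 7: m=18, q=16, a=2
  step 8: m=14, q=33, a=1
  step 9: m=19, q=11, a=4
  step 10: m=25, q=9, a=5
  step 11: m=20, q=36, a=1
  step 12: m=16, q=13, a=3
  step 13: m=23, q=15, a=3
  step 14: m=22, q=16, a=3
  step 15: m=26, q=3, a=17
  step 16: m=25, q=33, a=1
  step 17: m=8, q=20, a=1
  step 18: m=12, q=29, a=1
  step 19: m=17, q=15, a=2
  step 20: m=13, q=37, a=1
  step 21: m=24, q=4, a=12
  step 22: m=24, q=37, a=1
  step 23: m=13, q=15, a=2
  step 24: m=17, q=29, a=1
  step 25: m=12, q=20, a=1
  step 26: m=8, q=33, a=1
  step 27: m=25, q=3, a=17
  step 28: m=26, q=16, a=3
  step 29: m=22, q=15, a=3
  step 30: m=23, q=13, a=3
  step 31: m=16, q=36, a=1
  step 32: m=20, q=9, a=5
  step 33: m=25, q=11, a=4
  step 34: m=19, q=33, a=1
  step 35: m=14, q=16, a=2
  step 36: m=18, q=25, a=1
  step 37: m=7, q=27, a=1
  step 38: m=20, q=12, a=3
  step 39: m=16, q=39, a=1
  step 40: m=23, q=5, a=9
  step 41: m=22, q=48, a=1
  step 42: m=26, q=1, a=52
a_42 = 2*a_0 = 52, so the period closes here.
sqrt(724) = [26; 1, 9, 1, 3, 1, 1, 2, 1, 4, 5, 1, 3, 3, 3, 17, 1, 1, 1, 2, 1, 12, 1, 2, 1, 1, 1, 17, 3, 3, 3, 1, 5, 4, 1, 2, 1, 1, 3, 1, 9, 1, 52]
Period length = 42

42


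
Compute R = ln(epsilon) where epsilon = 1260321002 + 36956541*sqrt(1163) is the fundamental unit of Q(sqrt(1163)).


epsilon = 1260321002 + 36956541*sqrt(1163)
= 2.5206e+09
R = ln(2.5206e+09)
= 21.6478

21.6478


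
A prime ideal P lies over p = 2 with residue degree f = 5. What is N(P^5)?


N(P^a) = p^(a*f)
= 2^(5*5)
= 2^25
= 33554432

33554432


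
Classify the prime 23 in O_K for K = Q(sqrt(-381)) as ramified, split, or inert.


K = Q(sqrt(-381)). Since d mod 4 = 3, disc(K) = -1524.
Check p | disc: -1524 mod 23 = 17.
p does not divide disc. Compute Legendre symbol (d/p):
10^((23-1)/2) mod 23 = -1
(d/p) = -1, so p is inert: (p) stays prime with e=1, f=2, g=1.
Therefore p is inert.

inert


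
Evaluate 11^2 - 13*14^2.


x^2 - d*y^2
= 11^2 - 13*14^2
= 121 - 2548
= -2427

-2427


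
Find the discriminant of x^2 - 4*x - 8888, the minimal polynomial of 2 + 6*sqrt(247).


The element 2 + 6*sqrt(247) has minimal polynomial:
x^2 - 4*x - 8888
Discriminant = (-4)^2 - 4*(-8888)
= 16 + 35552
= 35568

35568


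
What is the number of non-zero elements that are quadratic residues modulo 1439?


For prime p, the number of non-zero quadratic residues is (p-1)/2.
= (1439-1)/2
= 719

719


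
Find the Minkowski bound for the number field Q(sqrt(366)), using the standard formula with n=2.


d = 366, d mod 4 = 2, so disc(K) = 4d = 1464; |disc(K)| = 1464
Real quadratic field, so n = 2, s = r2 = 0, r1 = 2
M = (n!/n^n) * (4/pi)^s * sqrt(|disc(K)|) = (2!/2^2) * (4/pi)^0 * sqrt(1464)
= 0.5 * 1.000000 * 38.262253
= 19.1311

19.1311


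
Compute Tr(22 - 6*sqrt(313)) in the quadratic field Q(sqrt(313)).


Tr(a + b*sqrt(d)) = (a + b*sqrt(d)) + (a - b*sqrt(d)) = 2a
= 2 * (22)
= 44

44


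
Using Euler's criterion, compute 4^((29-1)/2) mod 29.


p = 29 is prime and the exponent is (p-1)/2 = 14, so by Euler's criterion 4^14 = (4/29) = +1 or -1 mod 29.
Compute by square-and-multiply:
  14 = 8 + 4 + 2 (binary 1110)
  Repeated squaring mod 29: 4^1 = 4, 4^2 = 16, 4^4 = 24, 4^8 = 25
  4^14 = 4^8 * 4^4 * 4^2 = 25 * 24 * 16 mod 29
    25 * 24 = 600 = 20 mod 29
    20 * 16 = 320 = 1 mod 29
  4^14 = 1 mod 29
Result 1: 4 is a quadratic residue mod 29.
4^14 mod 29 = 1

1


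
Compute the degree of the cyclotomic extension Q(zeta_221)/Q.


The degree equals Euler's totient phi(221).
221 = 13 * 17
phi(221) = 192

192


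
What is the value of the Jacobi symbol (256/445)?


Compute (256/445) via quadratic reciprocity:
  pull out 2: (2/445) = -1  (since 445 mod 8 = 5)
  pull out 2: (2/445) = -1  (since 445 mod 8 = 5)
  pull out 2: (2/445) = -1  (since 445 mod 8 = 5)
  pull out 2: (2/445) = -1  (since 445 mod 8 = 5)
  pull out 2: (2/445) = -1  (since 445 mod 8 = 5)
  pull out 2: (2/445) = -1  (since 445 mod 8 = 5)
  pull out 2: (2/445) = -1  (since 445 mod 8 = 5)
  pull out 2: (2/445) = -1  (since 445 mod 8 = 5)
  (1/445) = 1
Product of signs = 1

1


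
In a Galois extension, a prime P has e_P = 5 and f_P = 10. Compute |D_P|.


|D_P| = e * f
= 5 * 10
= 50

50


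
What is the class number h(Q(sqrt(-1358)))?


K = Q(sqrt(-1358)). d mod 4 = 2, so D = disc(K) = 4d = -5432
h(K) equals the number of primitive reduced positive-definite forms (a, b, c) = a*x^2 + b*x*y + c*y^2 with b^2 - 4ac = D,
where reduced means |b| <= a <= c, with b >= 0 whenever |b| = a or a = c, and primitive means gcd(a, b, c) = 1.
Reduced forces 3a^2 <= |D| = 5432, so 1 <= a <= 42; b must have the parity of D, and c = (b^2 - D)/(4a) must be an integer >= a.
Enumerate a = 1..42, b in [-a, a]:
  a=1: (1, 0, 1358)  [1]
  a=2: (2, 0, 679)  [1]
  a=3: (3, -2, 453), (3, 2, 453)  [2]
  a=4..5: none
  a=6: (6, -4, 227), (6, 4, 227)  [2]
  a=7: (7, 0, 194)  [1]
  a=8: none
  a=9: (9, -2, 151), (9, 2, 151)  [2]
  a=10..13: none
  a=14: (14, 0, 97)  [1]
  a=15..16: none
  a=17: (17, -12, 82), (17, 12, 82)  [2]
  a=18: (18, -16, 79), (18, 16, 79)  [2]
  a=19..20: none
  a=21: (21, -14, 67), (21, 14, 67)  [2]
  a=22..26: none
  a=27: (27, -20, 54), (27, 20, 54)  [2]
  a=28: none
  a=29: (29, -22, 51), (29, 22, 51)  [2]
  a=30..33: none
  a=34: (34, -12, 41), (34, 12, 41)  [2]
  a=35..36: none
  a=37: (37, -28, 42), (37, 28, 42)  [2]
  a=38..42: none
Total reduced forms: 1 + 1 + 2 + 2 + 1 + 2 + 1 + 2 + 2 + 2 + 2 + 2 + 2 + 2 = 24
h = 24

24


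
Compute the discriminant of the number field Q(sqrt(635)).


For K = Q(sqrt(d)) with d squarefree: disc(K) = d if d = 1 mod 4, and disc(K) = 4d if d = 2 or 3 mod 4.
Here d = 635, and d mod 4 = 3.
d = 3 mod 4, not 1 (O_K = Z[sqrt(d)]), so disc(K) = 4d = 4 * (635) = 2540

2540


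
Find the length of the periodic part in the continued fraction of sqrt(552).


Run the CF algorithm for sqrt(552).
a_0 = floor(sqrt(552)) = 23; set m_0=0, q_0=1.
Recurrence: m' = q*a - m,  q' = (d - m'^2)/q,  a' = floor((a_0 + m')/q').
  step 1: m=23, q=23, a=2
  step 2: m=23, q=1, a=46
a_2 = 2*a_0 = 46, so the period closes here.
sqrt(552) = [23; 2, 46]
Period length = 2

2


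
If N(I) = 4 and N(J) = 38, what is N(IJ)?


N(IJ) = N(I) * N(J)
= 4 * 38
= 152

152


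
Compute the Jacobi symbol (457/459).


Compute (457/459) via quadratic reciprocity:
  reciprocity: (457/459) -> +(459/457)
  reduce: (2/457)
  pull out 2: (2/457) = +1  (since 457 mod 8 = 1)
  (1/457) = 1
Product of signs = 1

1


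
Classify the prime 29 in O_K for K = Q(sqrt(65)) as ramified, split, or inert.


K = Q(sqrt(65)). Since d mod 4 = 1, disc(K) = 65.
Check p | disc: 65 mod 29 = 7.
p does not divide disc. Compute Legendre symbol (d/p):
7^((29-1)/2) mod 29 = 1
(d/p) = 1, so p splits: (p) = P*P' with e=1, f=1, g=2.
Therefore p is split.

split


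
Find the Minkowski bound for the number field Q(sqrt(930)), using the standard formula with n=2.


d = 930, d mod 4 = 2, so disc(K) = 4d = 3720; |disc(K)| = 3720
Real quadratic field, so n = 2, s = r2 = 0, r1 = 2
M = (n!/n^n) * (4/pi)^s * sqrt(|disc(K)|) = (2!/2^2) * (4/pi)^0 * sqrt(3720)
= 0.5 * 1.000000 * 60.991803
= 30.4959

30.4959


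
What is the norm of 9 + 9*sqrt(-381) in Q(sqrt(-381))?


N(a + b*sqrt(d)) = a^2 - d*b^2
= (9)^2 - (-381)*(9)^2
= 81 + 30861
= 30942

30942


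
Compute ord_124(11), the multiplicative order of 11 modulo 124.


We want ord_124(11), the smallest k >= 1 with 11^k = 1 mod 124.
n = 124 = 2^2 * 31, phi(124) = 60; the order divides phi(n).
Divisors of 60: 1, 2, 3, 4, 5, 6, 10, 12, 15, 20, 30, 60
Repeated squaring mod 124: 11^1 = 11, 11^2 = 121, 11^4 = 9, 11^8 = 81, 11^16 = 113, 11^32 = 121
Test divisors in increasing order:
  k=1: 11^1 = 11 mod 124
  k=2: 11^2 = 121 mod 124
  k=3: 11^3 = 121 * 11 = 91 mod 124
  k=4: 11^4 = 9 mod 124
  k=5: 11^5 = 9 * 11 = 99 mod 124
  k=6: 11^6 = 9 * 121 = 97 mod 124
  k=10: 11^10 = 81 * 121 = 5 mod 124
  k=12: 11^12 = 81 * 9 = 109 mod 124
  k=15: 11^15 = 81 * 9 * 121 * 11 = 123 mod 124
  k=20: 11^20 = 113 * 9 = 25 mod 124
  k=30: 11^30 = 113 * 81 * 9 * 121 = 1 mod 124  <- first divisor giving 1
Order = 30

30


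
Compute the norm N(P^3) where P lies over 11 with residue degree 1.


N(P^a) = p^(a*f)
= 11^(3*1)
= 11^3
= 1331

1331


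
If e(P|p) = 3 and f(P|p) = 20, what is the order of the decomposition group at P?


|D_P| = e * f
= 3 * 20
= 60

60


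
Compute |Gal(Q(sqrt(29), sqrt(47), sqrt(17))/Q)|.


The 3 square roots of distinct primes are multiplicatively independent over Q,
so [K:Q] = 2^3 and Gal(K/Q) is isomorphic to (Z/2Z)^3.
|Gal| = 2^3 = 8

8


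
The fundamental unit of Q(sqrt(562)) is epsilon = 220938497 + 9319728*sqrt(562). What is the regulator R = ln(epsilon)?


epsilon = 220938497 + 9319728*sqrt(562)
= 4.4188e+08
R = ln(4.4188e+08)
= 19.9065

19.9065


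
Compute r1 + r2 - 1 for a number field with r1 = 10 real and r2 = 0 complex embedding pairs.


By Dirichlet's unit theorem:
rank = r1 + r2 - 1
= 10 + 0 - 1
= 9

9


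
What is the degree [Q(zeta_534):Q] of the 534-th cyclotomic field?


The degree equals Euler's totient phi(534).
534 = 2 * 3 * 89
phi(534) = 176

176


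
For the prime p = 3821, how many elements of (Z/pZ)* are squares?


For prime p, the number of non-zero quadratic residues is (p-1)/2.
= (3821-1)/2
= 1910

1910


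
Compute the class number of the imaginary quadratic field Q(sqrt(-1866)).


K = Q(sqrt(-1866)). d mod 4 = 2, so D = disc(K) = 4d = -7464
h(K) equals the number of primitive reduced positive-definite forms (a, b, c) = a*x^2 + b*x*y + c*y^2 with b^2 - 4ac = D,
where reduced means |b| <= a <= c, with b >= 0 whenever |b| = a or a = c, and primitive means gcd(a, b, c) = 1.
Reduced forces 3a^2 <= |D| = 7464, so 1 <= a <= 49; b must have the parity of D, and c = (b^2 - D)/(4a) must be an integer >= a.
Enumerate a = 1..49, b in [-a, a]:
  a=1: (1, 0, 1866)  [1]
  a=2: (2, 0, 933)  [1]
  a=3: (3, 0, 622)  [1]
  a=4: none
  a=5: (5, -4, 374), (5, 4, 374)  [2]
  a=6: (6, 0, 311)  [1]
  a=7..9: none
  a=10: (10, -4, 187), (10, 4, 187)  [2]
  a=11: (11, -4, 170), (11, 4, 170)  [2]
  a=12..14: none
  a=15: (15, -6, 125), (15, 6, 125)  [2]
  a=16: none
  a=17: (17, -4, 110), (17, 4, 110)  [2]
  a=18..21: none
  a=22: (22, -4, 85), (22, 4, 85)  [2]
  a=23..24: none
  a=25: (25, -6, 75), (25, 6, 75)  [2]
  a=26..29: none
  a=30: (30, -24, 67), (30, 24, 67)  [2]
  a=31: (31, -10, 61), (31, 10, 61)  [2]
  a=32: none
  a=33: (33, -18, 59), (33, 18, 59)  [2]
  a=34: (34, -4, 55), (34, 4, 55)  [2]
  a=35..36: none
  a=37: (37, -26, 55), (37, 26, 55)  [2]
  a=38..40: none
  a=41: (41, -30, 51), (41, 30, 51)  [2]
  a=42..46: none
  a=47: (47, -44, 50), (47, 44, 50)  [2]
  a=48..49: none
Total reduced forms: 1 + 1 + 1 + 2 + 1 + 2 + 2 + 2 + 2 + 2 + 2 + 2 + 2 + 2 + 2 + 2 + 2 + 2 = 32
h = 32

32


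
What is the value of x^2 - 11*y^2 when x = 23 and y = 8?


x^2 - d*y^2
= 23^2 - 11*8^2
= 529 - 704
= -175

-175


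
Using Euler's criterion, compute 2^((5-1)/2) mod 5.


p = 5 is prime and the exponent is (p-1)/2 = 2, so by Euler's criterion 2^2 = (2/5) = +1 or -1 mod 5.
Compute by square-and-multiply:
  2 = 2 (binary 10)
  Repeated squaring mod 5: 2^1 = 2, 2^2 = 4
  2^2 = 4 mod 5
Result 4 = p - 1 = -1 mod 5: 2 is a quadratic non-residue mod 5. As a residue in [0, p-1] the value is 4.
2^2 mod 5 = 4

4


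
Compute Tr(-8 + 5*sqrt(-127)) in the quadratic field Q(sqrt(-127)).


Tr(a + b*sqrt(d)) = (a + b*sqrt(d)) + (a - b*sqrt(d)) = 2a
= 2 * (-8)
= -16

-16


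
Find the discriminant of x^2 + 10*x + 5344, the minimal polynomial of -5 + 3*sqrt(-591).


The element -5 + 3*sqrt(-591) has minimal polynomial:
x^2 + 10*x + 5344
Discriminant = (10)^2 - 4*(5344)
= 100 - 21376
= -21276

-21276


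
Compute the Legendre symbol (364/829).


p = 829 is prime, so compute (364/829) with the reciprocity algorithm (Jacobi-symbol steps: pull out 2s via (2/n), flip via reciprocity, reduce):
  pull out 2: (2/829) = -1  (since 829 mod 8 = 5)
  pull out 2: (2/829) = -1  (since 829 mod 8 = 5)
  reciprocity: (91/829) -> +(829/91)
  reduce: (10/91)
  pull out 2: (2/91) = -1  (since 91 mod 8 = 3)
  reciprocity: (5/91) -> +(91/5)
  reduce: (1/5)
  (1/5) = 1
Product of signs = -1
(364/829) = -1

-1


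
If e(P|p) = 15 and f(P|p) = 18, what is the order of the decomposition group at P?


|D_P| = e * f
= 15 * 18
= 270

270


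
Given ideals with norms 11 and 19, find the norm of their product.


N(IJ) = N(I) * N(J)
= 11 * 19
= 209

209


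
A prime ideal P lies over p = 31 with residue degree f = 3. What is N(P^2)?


N(P^a) = p^(a*f)
= 31^(2*3)
= 31^6
= 887503681

887503681


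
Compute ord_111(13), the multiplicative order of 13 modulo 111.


We want ord_111(13), the smallest k >= 1 with 13^k = 1 mod 111.
n = 111 = 3 * 37, phi(111) = 72; the order divides phi(n).
Divisors of 72: 1, 2, 3, 4, 6, 8, 9, 12, 18, 24, 36, 72
Repeated squaring mod 111: 13^1 = 13, 13^2 = 58, 13^4 = 34, 13^8 = 46, 13^16 = 7, 13^32 = 49, 13^64 = 70
Test divisors in increasing order:
  k=1: 13^1 = 13 mod 111
  k=2: 13^2 = 58 mod 111
  k=3: 13^3 = 58 * 13 = 88 mod 111
  k=4: 13^4 = 34 mod 111
  k=6: 13^6 = 34 * 58 = 85 mod 111
  k=8: 13^8 = 46 mod 111
  k=9: 13^9 = 46 * 13 = 43 mod 111
  k=12: 13^12 = 46 * 34 = 10 mod 111
  k=18: 13^18 = 7 * 58 = 73 mod 111
  k=24: 13^24 = 7 * 46 = 100 mod 111
  k=36: 13^36 = 49 * 34 = 1 mod 111  <- first divisor giving 1
Order = 36

36


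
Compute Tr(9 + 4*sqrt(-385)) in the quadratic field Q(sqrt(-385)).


Tr(a + b*sqrt(d)) = (a + b*sqrt(d)) + (a - b*sqrt(d)) = 2a
= 2 * (9)
= 18

18


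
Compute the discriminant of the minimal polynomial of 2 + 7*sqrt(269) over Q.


The element 2 + 7*sqrt(269) has minimal polynomial:
x^2 - 4*x - 13177
Discriminant = (-4)^2 - 4*(-13177)
= 16 + 52708
= 52724

52724


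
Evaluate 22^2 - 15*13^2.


x^2 - d*y^2
= 22^2 - 15*13^2
= 484 - 2535
= -2051

-2051


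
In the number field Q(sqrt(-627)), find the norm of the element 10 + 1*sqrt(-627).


N(a + b*sqrt(d)) = a^2 - d*b^2
= (10)^2 - (-627)*(1)^2
= 100 + 627
= 727

727


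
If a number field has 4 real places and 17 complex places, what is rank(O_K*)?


By Dirichlet's unit theorem:
rank = r1 + r2 - 1
= 4 + 17 - 1
= 20

20


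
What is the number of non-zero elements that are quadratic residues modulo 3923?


For prime p, the number of non-zero quadratic residues is (p-1)/2.
= (3923-1)/2
= 1961

1961


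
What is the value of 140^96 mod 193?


p = 193 is prime and the exponent is (p-1)/2 = 96, so by Euler's criterion 140^96 = (140/193) = +1 or -1 mod 193.
Compute by square-and-multiply:
  96 = 64 + 32 (binary 1100000)
  Repeated squaring mod 193: 140^1 = 140, 140^2 = 107, 140^4 = 62, 140^8 = 177, 140^16 = 63, 140^32 = 109, 140^64 = 108
  140^96 = 140^64 * 140^32 = 108 * 109 mod 193
    108 * 109 = 11772 = 192 mod 193
  140^96 = 192 mod 193
Result 192 = p - 1 = -1 mod 193: 140 is a quadratic non-residue mod 193. As a residue in [0, p-1] the value is 192.
140^96 mod 193 = 192

192


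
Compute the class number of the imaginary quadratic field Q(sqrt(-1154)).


K = Q(sqrt(-1154)). d mod 4 = 2, so D = disc(K) = 4d = -4616
h(K) equals the number of primitive reduced positive-definite forms (a, b, c) = a*x^2 + b*x*y + c*y^2 with b^2 - 4ac = D,
where reduced means |b| <= a <= c, with b >= 0 whenever |b| = a or a = c, and primitive means gcd(a, b, c) = 1.
Reduced forces 3a^2 <= |D| = 4616, so 1 <= a <= 39; b must have the parity of D, and c = (b^2 - D)/(4a) must be an integer >= a.
Enumerate a = 1..39, b in [-a, a]:
  a=1: (1, 0, 1154)  [1]
  a=2: (2, 0, 577)  [1]
  a=3: (3, -2, 385), (3, 2, 385)  [2]
  a=4: none
  a=5: (5, -2, 231), (5, 2, 231)  [2]
  a=6: (6, -4, 193), (6, 4, 193)  [2]
  a=7: (7, -2, 165), (7, 2, 165)  [2]
  a=8: none
  a=9: (9, -8, 130), (9, 8, 130)  [2]
  a=10: (10, -8, 117), (10, 8, 117)  [2]
  a=11: (11, -2, 105), (11, 2, 105)  [2]
  a=12: none
  a=13: (13, -8, 90), (13, 8, 90)  [2]
  a=14: (14, -12, 85), (14, 12, 85)  [2]
  a=15: (15, -8, 78), (15, -2, 77), (15, 2, 77), (15, 8, 78)  [4]
  a=16: none
  a=17: (17, -12, 70), (17, 12, 70)  [2]
  a=18: (18, -8, 65), (18, 8, 65)  [2]
  a=19: (19, -18, 65), (19, 18, 65)  [2]
  a=20: none
  a=21: (21, -16, 58), (21, -2, 55), (21, 2, 55), (21, 16, 58)  [4]
  a=22: (22, -20, 57), (22, 20, 57)  [2]
  a=23..24: none
  a=25: (25, -22, 51), (25, 22, 51)  [2]
  a=26: (26, -8, 45), (26, 8, 45)  [2]
  a=27: (27, -26, 49), (27, 26, 49)  [2]
  a=28: none
  a=29: (29, -16, 42), (29, 16, 42)  [2]
  a=30: (30, -28, 45), (30, -8, 39), (30, 8, 39), (30, 28, 45)  [4]
  a=31..32: none
  a=33: (33, -20, 38), (33, -2, 35), (33, 2, 35), (33, 20, 38)  [4]
  a=34: (34, -12, 35), (34, 12, 35)  [2]
  a=35..36: none
  a=37: (37, -34, 39), (37, 34, 39)  [2]
  a=38..39: none
Total reduced forms: 1 + 1 + 2 + 2 + 2 + 2 + 2 + 2 + 2 + 2 + 2 + 4 + 2 + 2 + 2 + 4 + 2 + 2 + 2 + 2 + 2 + 4 + 4 + 2 + 2 = 56
h = 56

56


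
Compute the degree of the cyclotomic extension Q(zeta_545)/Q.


The degree equals Euler's totient phi(545).
545 = 5 * 109
phi(545) = 432

432


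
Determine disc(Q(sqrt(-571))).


For K = Q(sqrt(d)) with d squarefree: disc(K) = d if d = 1 mod 4, and disc(K) = 4d if d = 2 or 3 mod 4.
Here d = -571, and d mod 4 = 1.
d = 1 mod 4 (O_K = Z[(1+sqrt(d))/2]), so disc(K) = d = -571

-571


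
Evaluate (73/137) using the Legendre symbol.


p = 137 is prime, so compute (73/137) with the reciprocity algorithm (Jacobi-symbol steps: pull out 2s via (2/n), flip via reciprocity, reduce):
  reciprocity: (73/137) -> +(137/73)
  reduce: (64/73)
  pull out 2: (2/73) = +1  (since 73 mod 8 = 1)
  pull out 2: (2/73) = +1  (since 73 mod 8 = 1)
  pull out 2: (2/73) = +1  (since 73 mod 8 = 1)
  pull out 2: (2/73) = +1  (since 73 mod 8 = 1)
  pull out 2: (2/73) = +1  (since 73 mod 8 = 1)
  pull out 2: (2/73) = +1  (since 73 mod 8 = 1)
  (1/73) = 1
Product of signs = 1
(73/137) = 1

1


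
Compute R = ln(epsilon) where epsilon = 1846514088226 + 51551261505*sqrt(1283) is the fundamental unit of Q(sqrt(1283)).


epsilon = 1846514088226 + 51551261505*sqrt(1283)
= 3.6930e+12
R = ln(3.6930e+12)
= 28.9375

28.9375


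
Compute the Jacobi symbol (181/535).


Compute (181/535) via quadratic reciprocity:
  reciprocity: (181/535) -> +(535/181)
  reduce: (173/181)
  reciprocity: (173/181) -> +(181/173)
  reduce: (8/173)
  pull out 2: (2/173) = -1  (since 173 mod 8 = 5)
  pull out 2: (2/173) = -1  (since 173 mod 8 = 5)
  pull out 2: (2/173) = -1  (since 173 mod 8 = 5)
  (1/173) = 1
Product of signs = -1

-1


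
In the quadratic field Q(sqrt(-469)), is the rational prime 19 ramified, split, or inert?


K = Q(sqrt(-469)). Since d mod 4 = 3, disc(K) = -1876.
Check p | disc: -1876 mod 19 = 5.
p does not divide disc. Compute Legendre symbol (d/p):
6^((19-1)/2) mod 19 = 1
(d/p) = 1, so p splits: (p) = P*P' with e=1, f=1, g=2.
Therefore p is split.

split


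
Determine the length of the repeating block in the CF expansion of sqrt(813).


Run the CF algorithm for sqrt(813).
a_0 = floor(sqrt(813)) = 28; set m_0=0, q_0=1.
Recurrence: m' = q*a - m,  q' = (d - m'^2)/q,  a' = floor((a_0 + m')/q').
  step 1: m=28, q=29, a=1
  step 2: m=1, q=28, a=1
  step 3: m=27, q=3, a=18
  step 4: m=27, q=28, a=1
  step 5: m=1, q=29, a=1
  step 6: m=28, q=1, a=56
a_6 = 2*a_0 = 56, so the period closes here.
sqrt(813) = [28; 1, 1, 18, 1, 1, 56]
Period length = 6

6


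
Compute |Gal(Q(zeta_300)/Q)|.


|Gal(Q(zeta_300)/Q)| = phi(300)
= 80

80


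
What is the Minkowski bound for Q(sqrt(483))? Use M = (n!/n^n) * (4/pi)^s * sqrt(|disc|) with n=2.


d = 483, d mod 4 = 3, so disc(K) = 4d = 1932; |disc(K)| = 1932
Real quadratic field, so n = 2, s = r2 = 0, r1 = 2
M = (n!/n^n) * (4/pi)^s * sqrt(|disc(K)|) = (2!/2^2) * (4/pi)^0 * sqrt(1932)
= 0.5 * 1.000000 * 43.954522
= 21.9773

21.9773


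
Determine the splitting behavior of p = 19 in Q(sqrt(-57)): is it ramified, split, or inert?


K = Q(sqrt(-57)). Since d mod 4 = 3, disc(K) = -228.
Check p | disc: -228 mod 19 = 0.
p divides disc, so p ramifies: (p) = P^2 with e=2, f=1, g=1.
Therefore p is ramified.

ramified


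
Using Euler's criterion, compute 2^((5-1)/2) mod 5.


p = 5 is prime and the exponent is (p-1)/2 = 2, so by Euler's criterion 2^2 = (2/5) = +1 or -1 mod 5.
Compute by square-and-multiply:
  2 = 2 (binary 10)
  Repeated squaring mod 5: 2^1 = 2, 2^2 = 4
  2^2 = 4 mod 5
Result 4 = p - 1 = -1 mod 5: 2 is a quadratic non-residue mod 5. As a residue in [0, p-1] the value is 4.
2^2 mod 5 = 4

4


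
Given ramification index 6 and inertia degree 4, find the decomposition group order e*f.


|D_P| = e * f
= 6 * 4
= 24

24


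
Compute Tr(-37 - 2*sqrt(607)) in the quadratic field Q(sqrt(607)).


Tr(a + b*sqrt(d)) = (a + b*sqrt(d)) + (a - b*sqrt(d)) = 2a
= 2 * (-37)
= -74

-74


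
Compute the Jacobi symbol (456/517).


Compute (456/517) via quadratic reciprocity:
  pull out 2: (2/517) = -1  (since 517 mod 8 = 5)
  pull out 2: (2/517) = -1  (since 517 mod 8 = 5)
  pull out 2: (2/517) = -1  (since 517 mod 8 = 5)
  reciprocity: (57/517) -> +(517/57)
  reduce: (4/57)
  pull out 2: (2/57) = +1  (since 57 mod 8 = 1)
  pull out 2: (2/57) = +1  (since 57 mod 8 = 1)
  (1/57) = 1
Product of signs = -1

-1


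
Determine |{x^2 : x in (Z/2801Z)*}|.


For prime p, the number of non-zero quadratic residues is (p-1)/2.
= (2801-1)/2
= 1400

1400


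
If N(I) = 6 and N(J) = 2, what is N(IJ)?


N(IJ) = N(I) * N(J)
= 6 * 2
= 12

12


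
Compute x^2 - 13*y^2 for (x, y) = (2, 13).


x^2 - d*y^2
= 2^2 - 13*13^2
= 4 - 2197
= -2193

-2193


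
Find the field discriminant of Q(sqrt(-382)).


For K = Q(sqrt(d)) with d squarefree: disc(K) = d if d = 1 mod 4, and disc(K) = 4d if d = 2 or 3 mod 4.
Here d = -382, and d mod 4 = 2.
d = 2 mod 4, not 1 (O_K = Z[sqrt(d)]), so disc(K) = 4d = 4 * (-382) = -1528

-1528


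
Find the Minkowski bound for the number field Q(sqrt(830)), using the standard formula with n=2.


d = 830, d mod 4 = 2, so disc(K) = 4d = 3320; |disc(K)| = 3320
Real quadratic field, so n = 2, s = r2 = 0, r1 = 2
M = (n!/n^n) * (4/pi)^s * sqrt(|disc(K)|) = (2!/2^2) * (4/pi)^0 * sqrt(3320)
= 0.5 * 1.000000 * 57.619441
= 28.8097

28.8097


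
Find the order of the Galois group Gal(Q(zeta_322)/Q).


|Gal(Q(zeta_322)/Q)| = phi(322)
= 132

132


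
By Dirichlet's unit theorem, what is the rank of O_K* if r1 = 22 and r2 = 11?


By Dirichlet's unit theorem:
rank = r1 + r2 - 1
= 22 + 11 - 1
= 32

32


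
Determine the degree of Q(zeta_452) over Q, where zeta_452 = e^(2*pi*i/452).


The degree equals Euler's totient phi(452).
452 = 2^2 * 113
phi(452) = 224

224


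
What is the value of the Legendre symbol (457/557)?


p = 557 is prime, so compute (457/557) with the reciprocity algorithm (Jacobi-symbol steps: pull out 2s via (2/n), flip via reciprocity, reduce):
  reciprocity: (457/557) -> +(557/457)
  reduce: (100/457)
  pull out 2: (2/457) = +1  (since 457 mod 8 = 1)
  pull out 2: (2/457) = +1  (since 457 mod 8 = 1)
  reciprocity: (25/457) -> +(457/25)
  reduce: (7/25)
  reciprocity: (7/25) -> +(25/7)
  reduce: (4/7)
  pull out 2: (2/7) = +1  (since 7 mod 8 = 7)
  pull out 2: (2/7) = +1  (since 7 mod 8 = 7)
  (1/7) = 1
Product of signs = 1
(457/557) = 1

1


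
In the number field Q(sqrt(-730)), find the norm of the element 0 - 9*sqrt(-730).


N(a + b*sqrt(d)) = a^2 - d*b^2
= (0)^2 - (-730)*(-9)^2
= 0 + 59130
= 59130

59130


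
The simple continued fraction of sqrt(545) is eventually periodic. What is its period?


Run the CF algorithm for sqrt(545).
a_0 = floor(sqrt(545)) = 23; set m_0=0, q_0=1.
Recurrence: m' = q*a - m,  q' = (d - m'^2)/q,  a' = floor((a_0 + m')/q').
  step 1: m=23, q=16, a=2
  step 2: m=9, q=29, a=1
  step 3: m=20, q=5, a=8
  step 4: m=20, q=29, a=1
  step 5: m=9, q=16, a=2
  step 6: m=23, q=1, a=46
a_6 = 2*a_0 = 46, so the period closes here.
sqrt(545) = [23; 2, 1, 8, 1, 2, 46]
Period length = 6

6


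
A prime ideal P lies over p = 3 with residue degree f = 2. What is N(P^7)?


N(P^a) = p^(a*f)
= 3^(7*2)
= 3^14
= 4782969

4782969


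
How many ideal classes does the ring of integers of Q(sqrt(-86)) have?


K = Q(sqrt(-86)). d mod 4 = 2, so D = disc(K) = 4d = -344
h(K) equals the number of primitive reduced positive-definite forms (a, b, c) = a*x^2 + b*x*y + c*y^2 with b^2 - 4ac = D,
where reduced means |b| <= a <= c, with b >= 0 whenever |b| = a or a = c, and primitive means gcd(a, b, c) = 1.
Reduced forces 3a^2 <= |D| = 344, so 1 <= a <= 10; b must have the parity of D, and c = (b^2 - D)/(4a) must be an integer >= a.
Enumerate a = 1..10, b in [-a, a]:
  a=1: (1, 0, 86)  [1]
  a=2: (2, 0, 43)  [1]
  a=3: (3, -2, 29), (3, 2, 29)  [2]
  a=4: none
  a=5: (5, -4, 18), (5, 4, 18)  [2]
  a=6: (6, -4, 15), (6, 4, 15)  [2]
  a=7..8: none
  a=9: (9, -4, 10), (9, 4, 10)  [2]
  a=10: none
Total reduced forms: 1 + 1 + 2 + 2 + 2 + 2 = 10
h = 10

10


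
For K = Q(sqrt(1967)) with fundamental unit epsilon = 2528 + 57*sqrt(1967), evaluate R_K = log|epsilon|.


epsilon = 2528 + 57*sqrt(1967)
= 5055.9998
R = ln(5055.9998)
= 8.5283

8.5283


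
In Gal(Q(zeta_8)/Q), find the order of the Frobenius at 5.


The Frobenius at p in Gal(Q(zeta_n)/Q) = (Z/nZ)* is the class of p, so its order is ord_8(5), the smallest k >= 1 with 5^k = 1 mod 8.
n = 8 = 2^3, phi(8) = 4; the order divides phi(n).
Divisors of 4: 1, 2, 4
Repeated squaring mod 8: 5^1 = 5, 5^2 = 1, 5^4 = 1
Test divisors in increasing order:
  k=1: 5^1 = 5 mod 8
  k=2: 5^2 = 1 mod 8  <- first divisor giving 1
Order = 2

2


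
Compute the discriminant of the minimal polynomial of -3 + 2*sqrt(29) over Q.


The element -3 + 2*sqrt(29) has minimal polynomial:
x^2 + 6*x - 107
Discriminant = (6)^2 - 4*(-107)
= 36 + 428
= 464

464


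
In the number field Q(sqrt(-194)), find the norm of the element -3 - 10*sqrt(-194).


N(a + b*sqrt(d)) = a^2 - d*b^2
= (-3)^2 - (-194)*(-10)^2
= 9 + 19400
= 19409

19409


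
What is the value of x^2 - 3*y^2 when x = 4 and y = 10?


x^2 - d*y^2
= 4^2 - 3*10^2
= 16 - 300
= -284

-284


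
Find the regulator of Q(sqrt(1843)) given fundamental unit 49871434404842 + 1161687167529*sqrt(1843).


epsilon = 49871434404842 + 1161687167529*sqrt(1843)
= 9.9743e+13
R = ln(9.9743e+13)
= 32.2336

32.2336


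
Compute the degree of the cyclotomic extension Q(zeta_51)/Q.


The degree equals Euler's totient phi(51).
51 = 3 * 17
phi(51) = 32

32


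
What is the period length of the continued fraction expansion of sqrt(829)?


Run the CF algorithm for sqrt(829).
a_0 = floor(sqrt(829)) = 28; set m_0=0, q_0=1.
Recurrence: m' = q*a - m,  q' = (d - m'^2)/q,  a' = floor((a_0 + m')/q').
  step 1: m=28, q=45, a=1
  step 2: m=17, q=12, a=3
  step 3: m=19, q=39, a=1
  step 4: m=20, q=11, a=4
  step 5: m=24, q=23, a=2
  step 6: m=22, q=15, a=3
  step 7: m=23, q=20, a=2
  step 8: m=17, q=27, a=1
  step 9: m=10, q=27, a=1
  step 10: m=17, q=20, a=2
  step 11: m=23, q=15, a=3
  step 12: m=22, q=23, a=2
  step 13: m=24, q=11, a=4
  step 14: m=20, q=39, a=1
  step 15: m=19, q=12, a=3
  step 16: m=17, q=45, a=1
  step 17: m=28, q=1, a=56
a_17 = 2*a_0 = 56, so the period closes here.
sqrt(829) = [28; 1, 3, 1, 4, 2, 3, 2, 1, 1, 2, 3, 2, 4, 1, 3, 1, 56]
Period length = 17

17


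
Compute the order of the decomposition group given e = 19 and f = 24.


|D_P| = e * f
= 19 * 24
= 456

456


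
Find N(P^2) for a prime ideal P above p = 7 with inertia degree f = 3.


N(P^a) = p^(a*f)
= 7^(2*3)
= 7^6
= 117649

117649


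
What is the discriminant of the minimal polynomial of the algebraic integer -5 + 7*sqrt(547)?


The element -5 + 7*sqrt(547) has minimal polynomial:
x^2 + 10*x - 26778
Discriminant = (10)^2 - 4*(-26778)
= 100 + 107112
= 107212

107212


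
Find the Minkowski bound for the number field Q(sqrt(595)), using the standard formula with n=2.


d = 595, d mod 4 = 3, so disc(K) = 4d = 2380; |disc(K)| = 2380
Real quadratic field, so n = 2, s = r2 = 0, r1 = 2
M = (n!/n^n) * (4/pi)^s * sqrt(|disc(K)|) = (2!/2^2) * (4/pi)^0 * sqrt(2380)
= 0.5 * 1.000000 * 48.785244
= 24.3926

24.3926


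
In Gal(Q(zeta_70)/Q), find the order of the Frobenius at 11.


The Frobenius at p in Gal(Q(zeta_n)/Q) = (Z/nZ)* is the class of p, so its order is ord_70(11), the smallest k >= 1 with 11^k = 1 mod 70.
n = 70 = 2 * 5 * 7, phi(70) = 24; the order divides phi(n).
Divisors of 24: 1, 2, 3, 4, 6, 8, 12, 24
Repeated squaring mod 70: 11^1 = 11, 11^2 = 51, 11^4 = 11, 11^8 = 51, 11^16 = 11
Test divisors in increasing order:
  k=1: 11^1 = 11 mod 70
  k=2: 11^2 = 51 mod 70
  k=3: 11^3 = 51 * 11 = 1 mod 70  <- first divisor giving 1
Order = 3

3


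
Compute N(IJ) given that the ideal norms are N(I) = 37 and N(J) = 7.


N(IJ) = N(I) * N(J)
= 37 * 7
= 259

259


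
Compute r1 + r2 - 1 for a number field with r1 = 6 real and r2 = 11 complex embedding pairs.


By Dirichlet's unit theorem:
rank = r1 + r2 - 1
= 6 + 11 - 1
= 16

16


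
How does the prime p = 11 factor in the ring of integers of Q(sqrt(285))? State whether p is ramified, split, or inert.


K = Q(sqrt(285)). Since d mod 4 = 1, disc(K) = 285.
Check p | disc: 285 mod 11 = 10.
p does not divide disc. Compute Legendre symbol (d/p):
10^((11-1)/2) mod 11 = -1
(d/p) = -1, so p is inert: (p) stays prime with e=1, f=2, g=1.
Therefore p is inert.

inert


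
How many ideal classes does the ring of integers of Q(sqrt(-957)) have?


K = Q(sqrt(-957)). d mod 4 = 3, so D = disc(K) = 4d = -3828
h(K) equals the number of primitive reduced positive-definite forms (a, b, c) = a*x^2 + b*x*y + c*y^2 with b^2 - 4ac = D,
where reduced means |b| <= a <= c, with b >= 0 whenever |b| = a or a = c, and primitive means gcd(a, b, c) = 1.
Reduced forces 3a^2 <= |D| = 3828, so 1 <= a <= 35; b must have the parity of D, and c = (b^2 - D)/(4a) must be an integer >= a.
Enumerate a = 1..35, b in [-a, a]:
  a=1: (1, 0, 957)  [1]
  a=2: (2, 2, 479)  [1]
  a=3: (3, 0, 319)  [1]
  a=4..5: none
  a=6: (6, 6, 161)  [1]
  a=7: (7, -6, 138), (7, 6, 138)  [2]
  a=8..10: none
  a=11: (11, 0, 87)  [1]
  a=12..13: none
  a=14: (14, -6, 69), (14, 6, 69)  [2]
  a=15..20: none
  a=21: (21, -6, 46), (21, 6, 46)  [2]
  a=22: (22, 22, 49)  [1]
  a=23: (23, -6, 42), (23, 6, 42)  [2]
  a=24..28: none
  a=29: (29, 0, 33)  [1]
  a=30: none
  a=31: (31, 4, 31)  [1]
  a=32..35: none
Total reduced forms: 1 + 1 + 1 + 1 + 2 + 1 + 2 + 2 + 1 + 2 + 1 + 1 = 16
h = 16

16


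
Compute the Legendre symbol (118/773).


p = 773 is prime, so compute (118/773) with the reciprocity algorithm (Jacobi-symbol steps: pull out 2s via (2/n), flip via reciprocity, reduce):
  pull out 2: (2/773) = -1  (since 773 mod 8 = 5)
  reciprocity: (59/773) -> +(773/59)
  reduce: (6/59)
  pull out 2: (2/59) = -1  (since 59 mod 8 = 3)
  reciprocity: (3/59) -> -(59/3)
  reduce: (2/3)
  pull out 2: (2/3) = -1  (since 3 mod 8 = 3)
  (1/3) = 1
Product of signs = 1
(118/773) = 1

1


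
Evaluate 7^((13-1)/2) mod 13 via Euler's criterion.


p = 13 is prime and the exponent is (p-1)/2 = 6, so by Euler's criterion 7^6 = (7/13) = +1 or -1 mod 13.
Compute by square-and-multiply:
  6 = 4 + 2 (binary 110)
  Repeated squaring mod 13: 7^1 = 7, 7^2 = 10, 7^4 = 9
  7^6 = 7^4 * 7^2 = 9 * 10 mod 13
    9 * 10 = 90 = 12 mod 13
  7^6 = 12 mod 13
Result 12 = p - 1 = -1 mod 13: 7 is a quadratic non-residue mod 13. As a residue in [0, p-1] the value is 12.
7^6 mod 13 = 12

12


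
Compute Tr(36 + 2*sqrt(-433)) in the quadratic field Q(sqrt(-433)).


Tr(a + b*sqrt(d)) = (a + b*sqrt(d)) + (a - b*sqrt(d)) = 2a
= 2 * (36)
= 72

72
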